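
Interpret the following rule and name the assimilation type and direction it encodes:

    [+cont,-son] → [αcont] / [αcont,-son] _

progressive manner assimilation

The shared variable α links the value of [cont] on the target to that of the neighbouring obstruent. [cont] distinguishes stops from fricatives — a manner-of-articulation feature — so this is manner assimilation.
Since the environment is written before the underscore, the trigger precedes the target; the direction is progressive.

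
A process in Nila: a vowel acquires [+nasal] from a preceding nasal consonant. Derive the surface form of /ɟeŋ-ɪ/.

The vowel /ɪ/ is adjacent to the preceding nasal /ŋ/, so it acquires [+nasal] and surfaces as [ɪ̃].

[ɟeŋɪ̃]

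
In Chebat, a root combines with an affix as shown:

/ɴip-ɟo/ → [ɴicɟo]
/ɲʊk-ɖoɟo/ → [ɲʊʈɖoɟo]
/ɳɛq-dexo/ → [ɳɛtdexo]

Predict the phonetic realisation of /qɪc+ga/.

[qɪkga]

The data show regressive place assimilation: /p/ → [c] before /ɟ/; /k/ → [ʈ] before /ɖ/; /q/ → [t] before /d/. In each pair only place changes, matching the following consonant, while manner and voice stay constant.
/c/ is a voiceless palatal stop. The following trigger /g/ is velar, so /c/ must become velar as well.
A voiceless velar stop is [k], so the surface segment is [k].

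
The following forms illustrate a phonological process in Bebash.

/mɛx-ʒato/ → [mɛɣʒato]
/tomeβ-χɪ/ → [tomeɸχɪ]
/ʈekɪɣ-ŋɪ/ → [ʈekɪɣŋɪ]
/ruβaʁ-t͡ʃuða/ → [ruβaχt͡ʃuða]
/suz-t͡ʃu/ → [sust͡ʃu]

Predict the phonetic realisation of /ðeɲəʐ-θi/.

The data show regressive voicing assimilation: /x/ → [ɣ] before /ʒ/; /β/ → [ɸ] before /χ/; /ʁ/ → [χ] before /t͡ʃ/; /z/ → [s] before /t͡ʃ/. In each pair only voicing changes, matching the following consonant, while place and manner stay constant.
No alternation appears in [ʈekɪɣŋɪ]: there the adjacent consonants already agree in voicing (/ɣ/ and /ŋ/ are both voiced), so this form is consistent with the same rule.
/ʐ/ is a voiced retroflex fricative. The following trigger /θ/ is voiceless, so /ʐ/ must become voiceless as well.
A voiceless retroflex fricative is [ʂ], so the surface segment is [ʂ].

[ðeɲəʂθi]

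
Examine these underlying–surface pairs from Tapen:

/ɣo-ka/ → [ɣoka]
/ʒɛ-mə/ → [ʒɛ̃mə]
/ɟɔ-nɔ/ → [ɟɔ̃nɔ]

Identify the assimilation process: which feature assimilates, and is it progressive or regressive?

The vowel /ɛ/ surfaces as nasalised [ɛ̃] next to the following nasal /m/ — it has acquired the [+nasal] feature of its neighbour.
Likewise in the remaining data: /ɔ/ → [ɔ̃] before /n/ — each time a vowel is nasalised next to a following nasal.
No change occurs in [ɣoka] because the vowel at the boundary is adjacent to an oral consonant, not a nasal (/o/ next to /k/).
Because the conditioning nasal is to the right of the vowel that changes, the process is regressive (anticipatory).

regressive nasality assimilation (vowel nasalisation)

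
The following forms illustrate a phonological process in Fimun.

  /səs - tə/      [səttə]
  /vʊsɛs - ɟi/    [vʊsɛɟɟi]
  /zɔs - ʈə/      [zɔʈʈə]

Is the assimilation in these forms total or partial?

Comparing underlying and surface forms, /s/ → [ɟ] is the alternation; the neighbouring /ɟ/ is constant.
The output [ɟ] is identical to the trigger /ɟ/ — every feature (place, manner, voicing) has been copied — so this is total assimilation.
The other forms behave the same way: /s/ → [t] before /t/; /s/ → [ʈ] before /ʈ/ — in each case the output is a copy of the following consonant.

total assimilation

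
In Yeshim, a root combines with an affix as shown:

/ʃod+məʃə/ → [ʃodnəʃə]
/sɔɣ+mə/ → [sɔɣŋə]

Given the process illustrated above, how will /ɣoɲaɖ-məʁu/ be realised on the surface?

The data show progressive place assimilation: /m/ → [n] after /d/; /m/ → [ŋ] after /ɣ/. In each pair only place changes, matching the preceding consonant, while manner and voice stay constant.
/m/ is a voiced bilabial nasal. The preceding trigger /ɖ/ is retroflex, so /m/ must become retroflex as well.
The voiced retroflex nasal is [ɳ], so /m/ → [ɳ].

[ɣoɲaɖɳəʁu]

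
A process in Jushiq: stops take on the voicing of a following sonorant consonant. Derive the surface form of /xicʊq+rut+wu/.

/q/ is a voiceless uvular stop. The following trigger /r/ is voiced, so /q/ must become voiced as well.
The voiced uvular stop is [ɢ], so /q/ → [ɢ].
The same rule applies at the second boundary: /t/ → [d] next to /w/.

[xicʊɢrudwu]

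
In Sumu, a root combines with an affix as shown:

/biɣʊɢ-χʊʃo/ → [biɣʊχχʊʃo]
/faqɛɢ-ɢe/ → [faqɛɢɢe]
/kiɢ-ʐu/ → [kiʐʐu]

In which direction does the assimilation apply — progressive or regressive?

regressive

The segment that alternates is /ɢ/, which surfaces as [χ] when adjacent to /χ/.
The output [χ] is identical to the trigger /χ/ — every feature (place, manner, voicing) has been copied — so this is total assimilation.
The remaining alternation confirms this: /ɢ/ → [ʐ] before /ʐ/ — in each case the output is a copy of the following consonant.
In [faqɛɢɢe] the two consonants at the boundary are already identical (/ɢ/ + /ɢ/), so the rule applies vacuously and nothing changes.
Since the segment that changes precedes the conditioning segment, the assimilation is regressive.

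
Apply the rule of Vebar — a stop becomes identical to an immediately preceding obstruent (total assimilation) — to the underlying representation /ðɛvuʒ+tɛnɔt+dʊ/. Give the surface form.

/t/ is the segment targeted by the rule; it sits immediately after /ʒ/, so it assimilates completely and surfaces as [ʒ].
The same rule applies at the second boundary: /d/ → [t] next to /t/.

[ðɛvuʒʒɛnɔttʊ]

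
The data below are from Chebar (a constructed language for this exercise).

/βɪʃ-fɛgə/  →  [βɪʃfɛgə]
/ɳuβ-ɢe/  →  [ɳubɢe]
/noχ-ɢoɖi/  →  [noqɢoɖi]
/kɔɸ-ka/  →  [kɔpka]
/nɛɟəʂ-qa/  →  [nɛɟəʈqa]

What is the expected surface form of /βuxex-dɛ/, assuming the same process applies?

[βuxekdɛ]

The data show regressive manner assimilation: /β/ → [b] before /ɢ/; /χ/ → [q] before /ɢ/; /ɸ/ → [p] before /k/; /ʂ/ → [ʈ] before /q/. In each pair only manner changes, matching the following consonant, while place and voice stay constant.
No alternation appears in [βɪʃfɛgə]: there the adjacent consonants already agree in manner (/ʃ/ and /f/ are both fricatives), so this form is consistent with the same rule.
/x/ is a voiceless velar fricative. The following trigger /d/ is a stop, so /x/ must become a stop as well.
Changing only its manner to stop gives [k] — the voiceless velar stop.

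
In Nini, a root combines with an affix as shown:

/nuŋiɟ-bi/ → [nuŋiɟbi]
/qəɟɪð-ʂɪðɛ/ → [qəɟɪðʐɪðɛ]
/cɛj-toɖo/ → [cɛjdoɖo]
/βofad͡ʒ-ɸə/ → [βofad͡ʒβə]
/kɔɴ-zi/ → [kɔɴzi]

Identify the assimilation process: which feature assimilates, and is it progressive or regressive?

Comparing underlying and surface forms, /ʂ/ → [ʐ] is the alternation; the neighbouring /ð/ is constant.
The change voiceless → voiced matches the voicing of the preceding /ð/, identifying this as voicing assimilation.
Place and manner are unchanged, so the assimilation is partial, not total.
Checking the remaining alternations: /t/ → [d] after /j/ (voiceless → voiced, matching voiced); /ɸ/ → [β] after /d͡ʒ/ (voiceless → voiced, matching voiced) — only voicing changes, and always toward the preceding segment.
No alternation appears in [nuŋiɟbi], [kɔɴzi]: there the adjacent consonants already agree in voicing (/b/ and /ɟ/ are both voiced; /z/ and /ɴ/ are both voiced), so these forms are consistent with the same rule.
Since the segment that changes follows the conditioning segment, the assimilation is progressive.

progressive voicing assimilation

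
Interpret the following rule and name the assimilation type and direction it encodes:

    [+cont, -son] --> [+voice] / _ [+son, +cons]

The structural change is [+voice], and the conditioning segment [+son, +cons] (a sonorant consonant) is itself voiced, so the target comes to share the voicing of its neighbour — voicing assimilation.
The conditioning segment sits to the right of the focus bar, meaning the trigger follows the segment that changes — regressive assimilation.

regressive voicing assimilation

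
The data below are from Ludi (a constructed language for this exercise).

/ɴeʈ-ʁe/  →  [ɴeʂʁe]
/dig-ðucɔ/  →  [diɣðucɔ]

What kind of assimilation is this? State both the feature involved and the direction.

regressive manner assimilation

Underlying /ʈ/ is realised as [ʂ] next to /ʁ/; /ʁ/ itself does not change.
/ʈ/ is a stop while /ʁ/ is a fricative; the output [ʂ] is a fricative, matching the trigger — so the feature that spreads is manner.
Place and voice are unchanged, so the assimilation is partial, not total.
The same holds elsewhere in the data: /g/ → [ɣ] before /ð/ (stop → fricative, matching a fricative) — only manner changes, and always toward the following segment.
Since the segment that changes precedes the conditioning segment, the assimilation is regressive.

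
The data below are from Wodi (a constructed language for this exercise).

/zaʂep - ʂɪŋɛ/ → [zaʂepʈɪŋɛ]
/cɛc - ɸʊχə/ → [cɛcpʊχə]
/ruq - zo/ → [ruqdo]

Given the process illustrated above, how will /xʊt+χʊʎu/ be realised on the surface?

[xʊtqʊʎu]

The data show progressive manner assimilation: /ʂ/ → [ʈ] after /p/; /ɸ/ → [p] after /c/; /z/ → [d] after /q/. In each pair only manner changes, matching the preceding consonant, while place and voice stay constant.
/χ/ is a voiceless uvular fricative. The preceding trigger /t/ is a stop, so /χ/ must become a stop as well.
Changing only its manner to stop gives [q] — the voiceless uvular stop.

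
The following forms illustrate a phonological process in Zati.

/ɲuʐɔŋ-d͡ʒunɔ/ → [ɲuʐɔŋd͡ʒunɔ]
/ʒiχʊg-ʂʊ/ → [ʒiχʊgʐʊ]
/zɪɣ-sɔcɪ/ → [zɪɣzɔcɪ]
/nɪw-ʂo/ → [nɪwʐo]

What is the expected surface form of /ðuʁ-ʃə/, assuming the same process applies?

[ðuʁʒə]

The data show progressive voicing assimilation: /ʂ/ → [ʐ] after /g/; /s/ → [z] after /ɣ/; /ʂ/ → [ʐ] after /w/. In each pair only voicing changes, matching the preceding consonant, while place and manner stay constant.
No alternation appears in [ɲuʐɔŋd͡ʒunɔ]: there the adjacent consonants already agree in voicing (/d͡ʒ/ and /ŋ/ are both voiced), so this form is consistent with the same rule.
/ʃ/ is a voiceless postalveolar fricative. The preceding trigger /ʁ/ is voiced, so /ʃ/ must become voiced as well.
A voiced postalveolar fricative is [ʒ], so the surface segment is [ʒ].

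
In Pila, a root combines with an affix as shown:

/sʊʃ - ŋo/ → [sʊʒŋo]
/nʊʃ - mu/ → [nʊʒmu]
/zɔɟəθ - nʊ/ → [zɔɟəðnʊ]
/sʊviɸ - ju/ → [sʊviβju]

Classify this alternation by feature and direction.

Underlying /ʃ/ is realised as [ʒ] next to /ŋ/; /ŋ/ itself does not change.
The change voiceless → voiced matches the voicing of the following /ŋ/, identifying this as voicing assimilation.
Place and manner are unchanged, so the assimilation is partial, not total.
Checking the remaining alternations: /ʃ/ → [ʒ] before /m/ (voiceless → voiced, matching voiced); /θ/ → [ð] before /n/ (voiceless → voiced, matching voiced); /ɸ/ → [β] before /j/ (voiceless → voiced, matching voiced) — only voicing changes, and always toward the following segment.
The trigger is the following segment, so the direction is regressive (anticipatory).

regressive voicing assimilation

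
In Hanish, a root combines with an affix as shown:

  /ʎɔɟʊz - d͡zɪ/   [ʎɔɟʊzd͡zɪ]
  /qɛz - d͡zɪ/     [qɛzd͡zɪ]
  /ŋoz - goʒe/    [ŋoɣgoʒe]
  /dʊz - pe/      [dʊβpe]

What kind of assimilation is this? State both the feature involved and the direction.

regressive place assimilation

Underlying /z/ is realised as [ɣ] next to /g/; /g/ itself does not change.
/z/ is alveolar while /g/ is velar; the output [ɣ] is velar, matching the trigger — so the feature that spreads is place.
Manner and voice are unchanged, so the assimilation is partial, not total.
The same holds elsewhere in the data: /z/ → [β] before /p/ (alveolar → bilabial, matching bilabial) — only place changes, and always toward the following segment.
Nothing changes in [ʎɔɟʊzd͡zɪ], [qɛzd͡zɪ]: there the adjacent consonants already agree in place (/z/ and /d͡z/ are both alveolar; /z/ and /d͡z/ are both alveolar), so these forms are consistent with the same rule.
The trigger is the following segment, so the direction is regressive (anticipatory).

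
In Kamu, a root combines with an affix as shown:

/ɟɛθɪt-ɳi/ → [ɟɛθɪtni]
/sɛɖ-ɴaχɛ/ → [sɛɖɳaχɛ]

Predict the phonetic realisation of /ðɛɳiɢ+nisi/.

[ðɛɳiɢɴisi]

The data show progressive place assimilation: /ɳ/ → [n] after /t/; /ɴ/ → [ɳ] after /ɖ/. In each pair only place changes, matching the preceding consonant, while manner and voice stay constant.
/n/ is a voiced alveolar nasal. The preceding trigger /ɢ/ is uvular, so /n/ must become uvular as well.
The voiced uvular nasal is [ɴ], so /n/ → [ɴ].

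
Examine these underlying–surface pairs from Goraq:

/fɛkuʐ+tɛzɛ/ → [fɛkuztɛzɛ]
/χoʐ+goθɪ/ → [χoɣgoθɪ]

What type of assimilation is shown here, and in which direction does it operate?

Comparing underlying and surface forms, /ʐ/ → [z] is the alternation; the neighbouring /t/ is constant.
/ʐ/ is retroflex while /t/ is alveolar; the output [z] is alveolar, matching the trigger — so the feature that spreads is place.
Manner and voice are unchanged, so the assimilation is partial, not total.
The same holds elsewhere in the data: /ʐ/ → [ɣ] before /g/ (retroflex → velar, matching velar) — only place changes, and always toward the following segment.
Since the segment that changes precedes the conditioning segment, the assimilation is regressive.

regressive place assimilation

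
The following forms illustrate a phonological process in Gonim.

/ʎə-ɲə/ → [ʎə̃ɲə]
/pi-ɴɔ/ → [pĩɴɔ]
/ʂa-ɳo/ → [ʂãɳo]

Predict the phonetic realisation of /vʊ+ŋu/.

The data show regressive nasality assimilation (vowel nasalisation): /ə/ → [ə̃] before /ɲ/; /i/ → [ĩ] before /ɴ/; /a/ → [ã] before /ɳ/ — a vowel is nasalised by an immediately following nasal consonant.
The vowel /ʊ/ is adjacent to the following nasal /ŋ/, so it acquires [+nasal] and surfaces as [ʊ̃].

[vʊ̃ŋu]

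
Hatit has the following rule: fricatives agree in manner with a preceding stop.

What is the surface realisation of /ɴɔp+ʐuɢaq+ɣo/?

/ʐ/ is a voiced retroflex fricative. The preceding trigger /p/ is a stop, so /ʐ/ must become a stop as well.
The voiced retroflex stop is [ɖ], so /ʐ/ → [ɖ].
At the second juncture, /ɣ/ likewise becomes [g] adjacent to /q/.

[ɴɔpɖuɢaqgo]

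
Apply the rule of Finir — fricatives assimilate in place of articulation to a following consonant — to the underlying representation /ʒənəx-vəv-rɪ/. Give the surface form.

[ʒənəfvəzrɪ]

The rule targets /x/ (voiceless velar fricative), which sits before the trigger /v/ (labiodental).
The voiceless labiodental fricative is [f], so /x/ → [f].
At the second juncture, /v/ likewise becomes [z] adjacent to /r/.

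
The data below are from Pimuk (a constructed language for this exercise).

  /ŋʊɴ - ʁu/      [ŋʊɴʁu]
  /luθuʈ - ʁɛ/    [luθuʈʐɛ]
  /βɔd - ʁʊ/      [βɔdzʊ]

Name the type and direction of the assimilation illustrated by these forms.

Underlying /ʁ/ is realised as [ʐ] next to /ʈ/; /ʈ/ itself does not change.
The change uvular → retroflex matches the place of the preceding /ʈ/, identifying this as place assimilation.
Manner and voice are unchanged, so the assimilation is partial, not total.
The other alternating form patterns the same way: /ʁ/ → [z] after /d/ (uvular → alveolar, matching alveolar) — only place changes, and always toward the preceding segment.
Nothing changes in [ŋʊɴʁu]: there the adjacent consonants already agree in place (/ʁ/ and /ɴ/ are both uvular), so this form is consistent with the same rule.
The trigger is the preceding segment, so the direction is progressive (perseverative).

progressive place assimilation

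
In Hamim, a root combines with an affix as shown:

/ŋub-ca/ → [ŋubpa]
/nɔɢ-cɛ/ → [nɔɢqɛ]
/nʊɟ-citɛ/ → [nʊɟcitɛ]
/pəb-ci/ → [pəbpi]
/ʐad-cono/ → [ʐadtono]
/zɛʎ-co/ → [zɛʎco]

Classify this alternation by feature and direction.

progressive place assimilation

The segment that alternates is /c/, which surfaces as [p] when adjacent to /b/.
/c/ is palatal while /b/ is bilabial; the output [p] is bilabial, matching the trigger — so the feature that spreads is place.
Manner and voice are unchanged, so the assimilation is partial, not total.
The same holds elsewhere in the data: /c/ → [q] after /ɢ/ (palatal → uvular, matching uvular); /c/ → [t] after /d/ (palatal → alveolar, matching alveolar) — only place changes, and always toward the preceding segment.
Nothing changes in [nʊɟcitɛ], [zɛʎco]: there the adjacent consonants already agree in place (/c/ and /ɟ/ are both palatal; /c/ and /ʎ/ are both palatal), so these forms are consistent with the same rule.
Since the segment that changes follows the conditioning segment, the assimilation is progressive.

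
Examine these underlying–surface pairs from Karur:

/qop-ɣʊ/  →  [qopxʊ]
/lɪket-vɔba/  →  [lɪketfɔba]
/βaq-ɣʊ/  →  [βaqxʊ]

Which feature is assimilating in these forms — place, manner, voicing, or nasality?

Underlying /ɣ/ is realised as [x] next to /p/; /p/ itself does not change.
/ɣ/ is voiced while /p/ is voiceless; the output [x] is voiceless, matching the trigger — so the feature that spreads is voicing.
The other alternating forms pattern the same way: /v/ → [f] after /t/ (voiced → voiceless, matching voiceless); /ɣ/ → [x] after /q/ (voiced → voiceless, matching voiceless) — only voicing changes, and always toward the preceding segment.

voicing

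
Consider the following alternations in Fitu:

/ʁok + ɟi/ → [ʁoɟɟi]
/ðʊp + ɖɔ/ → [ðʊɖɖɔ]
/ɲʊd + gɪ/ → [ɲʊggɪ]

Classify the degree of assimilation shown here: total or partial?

total assimilation

The segment that alternates is /k/, which surfaces as [ɟ] when adjacent to /ɟ/.
The output [ɟ] is identical to the trigger /ɟ/ — every feature (place, manner, voicing) has been copied — so this is total assimilation.
The remaining alternations confirm this: /p/ → [ɖ] before /ɖ/; /d/ → [g] before /g/ — in each case the output is a copy of the following consonant.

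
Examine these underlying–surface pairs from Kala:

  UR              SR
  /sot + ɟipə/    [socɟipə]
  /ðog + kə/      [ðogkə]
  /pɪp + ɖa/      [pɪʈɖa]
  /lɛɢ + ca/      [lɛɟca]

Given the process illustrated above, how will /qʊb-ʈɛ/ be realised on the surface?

The data show regressive place assimilation: /t/ → [c] before /ɟ/; /p/ → [ʈ] before /ɖ/; /ɢ/ → [ɟ] before /c/. In each pair only place changes, matching the following consonant, while manner and voice stay constant.
No alternation appears in [ðogkə]: there the adjacent consonants already agree in place (/g/ and /k/ are both velar), so this form is consistent with the same rule.
/b/ is a voiced bilabial stop. The following trigger /ʈ/ is retroflex, so /b/ must become retroflex as well.
Changing only its place to retroflex gives [ɖ] — the voiced retroflex stop.

[qʊɖʈɛ]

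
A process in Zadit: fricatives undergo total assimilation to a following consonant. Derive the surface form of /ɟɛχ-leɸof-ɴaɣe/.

[ɟɛlleɸoɴɴaɣe]

/χ/ is the segment targeted by the rule; it sits immediately before /l/, so it assimilates completely and surfaces as [l].
At the second juncture, /f/ likewise becomes [ɴ] adjacent to /ɴ/.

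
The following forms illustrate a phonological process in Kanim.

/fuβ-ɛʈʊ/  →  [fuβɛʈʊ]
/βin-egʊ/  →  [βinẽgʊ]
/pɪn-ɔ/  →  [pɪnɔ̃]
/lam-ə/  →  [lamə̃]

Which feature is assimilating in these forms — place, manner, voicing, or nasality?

nasality

The vowel /e/ surfaces as nasalised [ẽ] next to the preceding nasal /n/ — it has acquired the [+nasal] feature of its neighbour.
Likewise in the remaining data: /ɔ/ → [ɔ̃] after /n/; /ə/ → [ə̃] after /m/ — each time a vowel is nasalised next to a preceding nasal.
No change occurs in [fuβɛʈʊ] because the vowel at the boundary is adjacent to an oral consonant, not a nasal (/ɛ/ next to /β/).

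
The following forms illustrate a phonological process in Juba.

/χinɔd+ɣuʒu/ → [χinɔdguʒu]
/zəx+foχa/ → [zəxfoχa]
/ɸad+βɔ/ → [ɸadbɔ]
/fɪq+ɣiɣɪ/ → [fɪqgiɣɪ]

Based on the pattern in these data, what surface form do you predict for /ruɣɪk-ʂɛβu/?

[ruɣɪkʈɛβu]

The data show progressive manner assimilation: /ɣ/ → [g] after /d/; /β/ → [b] after /d/; /ɣ/ → [g] after /q/. In each pair only manner changes, matching the preceding consonant, while place and voice stay constant.
Nothing changes in [zəxfoχa]: there the adjacent consonants already agree in manner (/f/ and /x/ are both fricatives), so this form is consistent with the same rule.
/ʂ/ is a voiceless retroflex fricative. The preceding trigger /k/ is a stop, so /ʂ/ must become a stop as well.
The voiceless retroflex stop is [ʈ], so /ʂ/ → [ʈ].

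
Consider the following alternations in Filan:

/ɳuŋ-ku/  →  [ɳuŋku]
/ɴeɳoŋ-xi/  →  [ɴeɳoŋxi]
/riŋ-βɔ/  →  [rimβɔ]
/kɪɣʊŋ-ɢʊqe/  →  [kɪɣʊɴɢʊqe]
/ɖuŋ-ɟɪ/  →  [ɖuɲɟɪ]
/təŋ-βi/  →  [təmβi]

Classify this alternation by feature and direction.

Comparing underlying and surface forms, /ŋ/ → [m] is the alternation; the neighbouring /β/ is constant.
/ŋ/ is velar while /β/ is bilabial; the output [m] is bilabial, matching the trigger — so the feature that spreads is place.
Manner and voice are unchanged, so the assimilation is partial, not total.
The same holds elsewhere in the data: /ŋ/ → [ɴ] before /ɢ/ (velar → uvular, matching uvular); /ŋ/ → [ɲ] before /ɟ/ (velar → palatal, matching palatal) — only place changes, and always toward the following segment.
Nothing changes in [ɳuŋku], [ɴeɳoŋxi]: there the adjacent consonants already agree in place (/ŋ/ and /k/ are both velar; /ŋ/ and /x/ are both velar), so these forms are consistent with the same rule.
The trigger is the following segment, so the direction is regressive (anticipatory).

regressive place assimilation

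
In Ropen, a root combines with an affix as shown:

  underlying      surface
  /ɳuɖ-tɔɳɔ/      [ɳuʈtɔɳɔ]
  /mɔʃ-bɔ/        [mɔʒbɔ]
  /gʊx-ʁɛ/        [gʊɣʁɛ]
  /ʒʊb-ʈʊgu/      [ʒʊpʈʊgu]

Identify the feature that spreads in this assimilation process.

The segment that alternates is /ɖ/, which surfaces as [ʈ] when adjacent to /t/.
/ɖ/ is voiced while /t/ is voiceless; the output [ʈ] is voiceless, matching the trigger — so the feature that spreads is voicing.
Checking the remaining alternations: /ʃ/ → [ʒ] before /b/ (voiceless → voiced, matching voiced); /x/ → [ɣ] before /ʁ/ (voiceless → voiced, matching voiced); /b/ → [p] before /ʈ/ (voiced → voiceless, matching voiceless) — only voicing changes, and always toward the following segment.

voicing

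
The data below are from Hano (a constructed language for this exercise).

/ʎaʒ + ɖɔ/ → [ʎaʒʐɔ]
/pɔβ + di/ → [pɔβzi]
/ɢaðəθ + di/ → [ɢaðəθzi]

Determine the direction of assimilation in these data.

The segment that alternates is /ɖ/, which surfaces as [ʐ] when adjacent to /ʒ/.
The change stop → fricative matches the manner of the preceding /ʒ/, identifying this as manner assimilation.
The same holds elsewhere in the data: /d/ → [z] after /β/ (stop → fricative, matching a fricative); /d/ → [z] after /θ/ (stop → fricative, matching a fricative) — only manner changes, and always toward the preceding segment.
Since the segment that changes follows the conditioning segment, the assimilation is progressive.

progressive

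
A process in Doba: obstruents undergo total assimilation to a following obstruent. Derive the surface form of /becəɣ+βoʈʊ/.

/ɣ/ is the segment targeted by the rule; it sits immediately before /β/, so it assimilates completely and surfaces as [β].

[becəββoʈʊ]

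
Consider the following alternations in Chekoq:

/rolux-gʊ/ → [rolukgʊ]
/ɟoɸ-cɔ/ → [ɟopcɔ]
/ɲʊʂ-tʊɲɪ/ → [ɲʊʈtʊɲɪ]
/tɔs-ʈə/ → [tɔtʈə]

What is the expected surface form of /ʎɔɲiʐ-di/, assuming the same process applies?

[ʎɔɲiɖdi]

The data show regressive manner assimilation: /x/ → [k] before /g/; /ɸ/ → [p] before /c/; /ʂ/ → [ʈ] before /t/; /s/ → [t] before /ʈ/. In each pair only manner changes, matching the following consonant, while place and voice stay constant.
The rule targets /ʐ/ (voiced retroflex fricative), which sits before the trigger /d/ (stop).
Changing only its manner to stop gives [ɖ] — the voiced retroflex stop.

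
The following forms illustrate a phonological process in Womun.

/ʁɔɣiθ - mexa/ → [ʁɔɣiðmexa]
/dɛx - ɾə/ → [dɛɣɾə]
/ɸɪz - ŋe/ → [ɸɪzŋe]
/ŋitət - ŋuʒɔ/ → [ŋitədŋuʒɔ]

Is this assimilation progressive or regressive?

regressive

Comparing underlying and surface forms, /θ/ → [ð] is the alternation; the neighbouring /m/ is constant.
/θ/ is voiceless while /m/ is voiced; the output [ð] is voiced, matching the trigger — so the feature that spreads is voicing.
The same holds elsewhere in the data: /x/ → [ɣ] before /ɾ/ (voiceless → voiced, matching voiced); /t/ → [d] before /ŋ/ (voiceless → voiced, matching voiced) — only voicing changes, and always toward the following segment.
No alternation appears in [ɸɪzŋe]: there the adjacent consonants already agree in voicing (/z/ and /ŋ/ are both voiced), so this form is consistent with the same rule.
The trigger is the following segment, so the direction is regressive (anticipatory).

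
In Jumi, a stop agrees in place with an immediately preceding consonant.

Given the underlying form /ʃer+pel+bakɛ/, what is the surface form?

[ʃerteldakɛ]

/p/ is a voiceless bilabial stop. The preceding trigger /r/ is alveolar, so /p/ must become alveolar as well.
Changing only its place to alveolar gives [t] — the voiceless alveolar stop.
At the second juncture, /b/ likewise becomes [d] adjacent to /l/.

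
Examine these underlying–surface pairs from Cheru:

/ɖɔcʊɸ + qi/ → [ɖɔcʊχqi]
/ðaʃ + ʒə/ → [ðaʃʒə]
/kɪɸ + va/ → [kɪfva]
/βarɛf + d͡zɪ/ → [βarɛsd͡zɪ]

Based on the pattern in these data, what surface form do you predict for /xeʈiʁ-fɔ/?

The data show regressive place assimilation: /ɸ/ → [χ] before /q/; /ɸ/ → [f] before /v/; /f/ → [s] before /d͡z/. In each pair only place changes, matching the following consonant, while manner and voice stay constant.
No alternation appears in [ðaʃʒə]: there the adjacent consonants already agree in place (/ʃ/ and /ʒ/ are both postalveolar), so this form is consistent with the same rule.
The rule targets /ʁ/ (voiced uvular fricative), which sits before the trigger /f/ (labiodental).
Changing only its place to labiodental gives [v] — the voiced labiodental fricative.

[xeʈivfɔ]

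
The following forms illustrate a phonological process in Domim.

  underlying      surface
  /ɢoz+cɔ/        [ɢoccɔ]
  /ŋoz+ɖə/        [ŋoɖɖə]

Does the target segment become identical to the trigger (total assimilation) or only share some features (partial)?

total assimilation

Underlying /z/ is realised as [c] next to /c/; /c/ itself does not change.
The output [c] is identical to the trigger /c/ — every feature (place, manner, voicing) has been copied — so this is total assimilation.
The other form behaves the same way: /z/ → [ɖ] before /ɖ/ — in each case the output is a copy of the following consonant.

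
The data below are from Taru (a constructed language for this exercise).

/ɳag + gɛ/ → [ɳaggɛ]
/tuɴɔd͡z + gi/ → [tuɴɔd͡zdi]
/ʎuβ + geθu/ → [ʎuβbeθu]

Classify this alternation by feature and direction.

progressive place assimilation

Underlying /g/ is realised as [d] next to /d͡z/; /d͡z/ itself does not change.
The change velar → alveolar matches the place of the preceding /d͡z/, identifying this as place assimilation.
Manner and voice are unchanged, so the assimilation is partial, not total.
Checking the remaining alternation: /g/ → [b] after /β/ (velar → bilabial, matching bilabial) — only place changes, and always toward the preceding segment.
Nothing changes in [ɳaggɛ]: there the adjacent consonants already agree in place (/g/ and /g/ are both velar), so this form is consistent with the same rule.
Since the segment that changes follows the conditioning segment, the assimilation is progressive.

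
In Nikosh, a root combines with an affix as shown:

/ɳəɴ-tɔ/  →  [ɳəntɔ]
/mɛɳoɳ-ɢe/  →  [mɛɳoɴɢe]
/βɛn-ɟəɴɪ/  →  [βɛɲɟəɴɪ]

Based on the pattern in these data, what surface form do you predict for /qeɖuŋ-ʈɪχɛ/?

[qeɖuɳʈɪχɛ]

The data show regressive place assimilation: /ɴ/ → [n] before /t/; /ɳ/ → [ɴ] before /ɢ/; /n/ → [ɲ] before /ɟ/. In each pair only place changes, matching the following consonant, while manner and voice stay constant.
The rule targets /ŋ/ (voiced velar nasal), which sits before the trigger /ʈ/ (retroflex).
A voiced retroflex nasal is [ɳ], so the surface segment is [ɳ].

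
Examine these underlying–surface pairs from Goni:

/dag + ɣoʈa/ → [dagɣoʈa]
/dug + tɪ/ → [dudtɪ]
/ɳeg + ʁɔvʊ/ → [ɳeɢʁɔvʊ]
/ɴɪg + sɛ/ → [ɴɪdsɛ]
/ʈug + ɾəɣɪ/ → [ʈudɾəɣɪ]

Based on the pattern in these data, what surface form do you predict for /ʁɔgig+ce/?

The data show regressive place assimilation: /g/ → [d] before /t/; /g/ → [ɢ] before /ʁ/; /g/ → [d] before /s/; /g/ → [d] before /ɾ/. In each pair only place changes, matching the following consonant, while manner and voice stay constant.
No alternation appears in [dagɣoʈa]: there the adjacent consonants already agree in place (/g/ and /ɣ/ are both velar), so this form is consistent with the same rule.
/g/ is a voiced velar stop. The following trigger /c/ is palatal, so /g/ must become palatal as well.
Changing only its place to palatal gives [ɟ] — the voiced palatal stop.

[ʁɔgiɟce]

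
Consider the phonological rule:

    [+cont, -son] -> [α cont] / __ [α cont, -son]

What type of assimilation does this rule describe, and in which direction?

regressive manner assimilation

The shared variable α links the value of [cont] on the target to that of the neighbouring obstruent. [cont] distinguishes stops from fricatives — a manner-of-articulation feature — so this is manner assimilation.
Since the environment is written after the underscore, the trigger follows the target; the direction is regressive.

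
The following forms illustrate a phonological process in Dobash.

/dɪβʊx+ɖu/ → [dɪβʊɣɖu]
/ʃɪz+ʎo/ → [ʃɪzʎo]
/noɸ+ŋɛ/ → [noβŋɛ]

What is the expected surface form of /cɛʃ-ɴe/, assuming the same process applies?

[cɛʒɴe]

The data show regressive voicing assimilation: /x/ → [ɣ] before /ɖ/; /ɸ/ → [β] before /ŋ/. In each pair only voicing changes, matching the following consonant, while place and manner stay constant.
Nothing changes in [ʃɪzʎo]: there the adjacent consonants already agree in voicing (/z/ and /ʎ/ are both voiced), so this form is consistent with the same rule.
The rule targets /ʃ/ (voiceless postalveolar fricative), which sits before the trigger /ɴ/ (voiced).
Changing only its voicing to voiced gives [ʒ] — the voiced postalveolar fricative.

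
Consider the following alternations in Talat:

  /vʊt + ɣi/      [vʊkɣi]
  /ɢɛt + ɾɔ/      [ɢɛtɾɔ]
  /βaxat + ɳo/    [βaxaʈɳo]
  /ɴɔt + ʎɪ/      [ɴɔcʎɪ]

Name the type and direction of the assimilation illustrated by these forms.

The segment that alternates is /t/, which surfaces as [k] when adjacent to /ɣ/.
/t/ is alveolar while /ɣ/ is velar; the output [k] is velar, matching the trigger — so the feature that spreads is place.
Manner and voice are unchanged, so the assimilation is partial, not total.
The other alternating forms pattern the same way: /t/ → [ʈ] before /ɳ/ (alveolar → retroflex, matching retroflex); /t/ → [c] before /ʎ/ (alveolar → palatal, matching palatal) — only place changes, and always toward the following segment.
Nothing changes in [ɢɛtɾɔ]: there the adjacent consonants already agree in place (/t/ and /ɾ/ are both alveolar), so this form is consistent with the same rule.
The trigger is the following segment, so the direction is regressive (anticipatory).

regressive place assimilation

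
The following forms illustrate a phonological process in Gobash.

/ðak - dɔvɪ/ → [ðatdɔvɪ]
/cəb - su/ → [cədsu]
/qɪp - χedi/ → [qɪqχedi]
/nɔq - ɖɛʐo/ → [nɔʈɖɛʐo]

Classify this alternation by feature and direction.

The segment that alternates is /k/, which surfaces as [t] when adjacent to /d/.
The change velar → alveolar matches the place of the following /d/, identifying this as place assimilation.
Manner and voice are unchanged, so the assimilation is partial, not total.
The other alternating forms pattern the same way: /b/ → [d] before /s/ (bilabial → alveolar, matching alveolar); /p/ → [q] before /χ/ (bilabial → uvular, matching uvular); /q/ → [ʈ] before /ɖ/ (uvular → retroflex, matching retroflex) — only place changes, and always toward the following segment.
Since the segment that changes precedes the conditioning segment, the assimilation is regressive.

regressive place assimilation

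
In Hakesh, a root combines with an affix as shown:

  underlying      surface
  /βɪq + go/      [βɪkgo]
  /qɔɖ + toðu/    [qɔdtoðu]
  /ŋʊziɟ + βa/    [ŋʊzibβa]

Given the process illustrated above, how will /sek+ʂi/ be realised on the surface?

The data show regressive place assimilation: /q/ → [k] before /g/; /ɖ/ → [d] before /t/; /ɟ/ → [b] before /β/. In each pair only place changes, matching the following consonant, while manner and voice stay constant.
/k/ is a voiceless velar stop. The following trigger /ʂ/ is retroflex, so /k/ must become retroflex as well.
A voiceless retroflex stop is [ʈ], so the surface segment is [ʈ].

[seʈʂi]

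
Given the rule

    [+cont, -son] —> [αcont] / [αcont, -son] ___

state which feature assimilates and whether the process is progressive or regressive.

progressive manner assimilation

The shared variable α links the value of [cont] on the target to that of the neighbouring obstruent. [cont] distinguishes stops from fricatives — a manner-of-articulation feature — so this is manner assimilation.
The conditioning segment sits to the left of the focus bar, meaning the trigger precedes the segment that changes — progressive assimilation.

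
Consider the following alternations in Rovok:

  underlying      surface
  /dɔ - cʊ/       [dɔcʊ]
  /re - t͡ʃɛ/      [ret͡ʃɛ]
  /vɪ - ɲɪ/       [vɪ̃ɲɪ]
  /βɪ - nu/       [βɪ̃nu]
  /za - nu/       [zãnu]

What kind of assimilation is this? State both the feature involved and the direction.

regressive nasality assimilation (vowel nasalisation)

The vowel /ɪ/ surfaces as nasalised [ɪ̃] next to the following nasal /ɲ/ — it has acquired the [+nasal] feature of its neighbour.
Likewise in the remaining data: /ɪ/ → [ɪ̃] before /n/; /a/ → [ã] before /n/ — each time a vowel is nasalised next to a following nasal.
No change occurs in [dɔcʊ], [ret͡ʃɛ] because the vowel at the boundary is adjacent to an oral consonant, not a nasal (/ɔ/ next to /c/; /e/ next to /t͡ʃ/).
Because the conditioning nasal is to the right of the vowel that changes, the process is regressive (anticipatory).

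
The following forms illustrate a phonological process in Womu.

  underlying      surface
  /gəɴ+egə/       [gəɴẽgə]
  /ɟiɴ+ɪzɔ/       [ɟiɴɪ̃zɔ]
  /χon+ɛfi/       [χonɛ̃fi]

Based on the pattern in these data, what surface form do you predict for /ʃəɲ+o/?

The data show progressive nasality assimilation (vowel nasalisation): /e/ → [ẽ] after /ɴ/; /ɪ/ → [ɪ̃] after /ɴ/; /ɛ/ → [ɛ̃] after /n/ — a vowel is nasalised by an immediately preceding nasal consonant.
The vowel /o/ is adjacent to the preceding nasal /ɲ/, so it acquires [+nasal] and surfaces as [õ].

[ʃəɲõ]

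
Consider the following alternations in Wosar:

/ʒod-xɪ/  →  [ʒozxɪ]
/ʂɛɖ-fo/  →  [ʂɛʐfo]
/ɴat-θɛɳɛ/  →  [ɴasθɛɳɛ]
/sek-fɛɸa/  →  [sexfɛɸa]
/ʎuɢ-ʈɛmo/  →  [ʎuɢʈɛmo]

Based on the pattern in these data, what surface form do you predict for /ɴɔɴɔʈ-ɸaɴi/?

The data show regressive manner assimilation: /d/ → [z] before /x/; /ɖ/ → [ʐ] before /f/; /t/ → [s] before /θ/; /k/ → [x] before /f/. In each pair only manner changes, matching the following consonant, while place and voice stay constant.
No alternation appears in [ʎuɢʈɛmo]: there the adjacent consonants already agree in manner (/ɢ/ and /ʈ/ are both stops), so this form is consistent with the same rule.
The rule targets /ʈ/ (voiceless retroflex stop), which sits before the trigger /ɸ/ (fricative).
The voiceless retroflex fricative is [ʂ], so /ʈ/ → [ʂ].

[ɴɔɴɔʂɸaɴi]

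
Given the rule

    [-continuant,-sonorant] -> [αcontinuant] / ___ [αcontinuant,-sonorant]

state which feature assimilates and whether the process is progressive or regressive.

The rule copies [continuant] (continuancy) from the environment onto the target stops; since [±continuant] encodes the stop/fricative manner contrast, the assimilating dimension is manner.
Since the environment is written after the underscore, the trigger follows the target; the direction is regressive.

regressive manner assimilation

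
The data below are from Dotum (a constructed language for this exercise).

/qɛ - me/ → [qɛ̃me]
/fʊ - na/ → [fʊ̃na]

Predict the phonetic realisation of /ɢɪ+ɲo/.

The data show regressive nasality assimilation (vowel nasalisation): /ɛ/ → [ɛ̃] before /m/; /ʊ/ → [ʊ̃] before /n/ — a vowel is nasalised by an immediately following nasal consonant.
/ɪ/ sits next to the nasal /ɲ/ and is therefore nasalised to [ɪ̃].

[ɢɪ̃ɲo]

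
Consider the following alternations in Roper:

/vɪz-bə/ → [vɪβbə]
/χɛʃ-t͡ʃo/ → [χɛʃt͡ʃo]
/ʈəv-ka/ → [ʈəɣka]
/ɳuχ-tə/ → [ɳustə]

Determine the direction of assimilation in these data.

regressive

Underlying /z/ is realised as [β] next to /b/; /b/ itself does not change.
/z/ is alveolar while /b/ is bilabial; the output [β] is bilabial, matching the trigger — so the feature that spreads is place.
The same holds elsewhere in the data: /v/ → [ɣ] before /k/ (labiodental → velar, matching velar); /χ/ → [s] before /t/ (uvular → alveolar, matching alveolar) — only place changes, and always toward the following segment.
Nothing changes in [χɛʃt͡ʃo]: there the adjacent consonants already agree in place (/ʃ/ and /t͡ʃ/ are both postalveolar), so this form is consistent with the same rule.
The trigger is the following segment, so the direction is regressive (anticipatory).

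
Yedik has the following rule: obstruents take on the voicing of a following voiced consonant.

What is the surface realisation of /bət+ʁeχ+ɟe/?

/t/ is a voiceless alveolar stop. The following trigger /ʁ/ is voiced, so /t/ must become voiced as well.
A voiced alveolar stop is [d], so the surface segment is [d].
The same rule applies at the second boundary: /χ/ → [ʁ] next to /ɟ/.

[bədʁeʁɟe]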